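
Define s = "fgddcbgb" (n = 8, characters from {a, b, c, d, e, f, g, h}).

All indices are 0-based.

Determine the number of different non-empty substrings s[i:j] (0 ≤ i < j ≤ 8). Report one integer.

33

rank→(start, suffix):
  0 → (7, 'b')
  1 → (5, 'bgb')
  2 → (4, 'cbgb')
  3 → (3, 'dcbgb')
  4 → (2, 'ddcbgb')
  5 → (0, 'fgddcbgb')
  6 → (6, 'gb')
  7 → (1, 'gddcbgb')

SA = [7, 5, 4, 3, 2, 0, 6, 1]
[i] adj suffixes → lcp
  [1] 7/5 → 1 ('b')
  [2] 5/4 → 0 ('')
  [3] 4/3 → 0 ('')
  [4] 3/2 → 1 ('d')
  [5] 2/0 → 0 ('')
  [6] 0/6 → 0 ('')
  [7] 6/1 → 1 ('g')

n(n+1)/2 = 8·9/2 = 36
Σ LCP = 0 + 1 + 0 + 0 + 1 + 0 + 0 + 1 = 3
distinct = 36 − 3 = 33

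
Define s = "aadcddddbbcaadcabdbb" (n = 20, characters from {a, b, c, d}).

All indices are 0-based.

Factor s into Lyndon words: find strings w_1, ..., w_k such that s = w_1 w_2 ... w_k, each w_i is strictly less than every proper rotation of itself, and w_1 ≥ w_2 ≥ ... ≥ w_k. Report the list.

emit factor 1: 'aadcddddbbc' (i=0, period=11)
emit factor 2: 'aadcabdbb' (i=11, period=9)

["aadcddddbbc", "aadcabdbb"]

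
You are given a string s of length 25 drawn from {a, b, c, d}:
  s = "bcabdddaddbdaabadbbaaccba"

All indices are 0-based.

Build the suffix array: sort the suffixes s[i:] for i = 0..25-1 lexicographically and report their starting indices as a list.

rank | idx | suffix
   0 |  24 | a
   1 |  12 | aabadbbaaccba
   2 |  19 | aaccba
   3 |  13 | abadbbaaccba
   4 |   2 | abdddaddbdaabadbbaaccba
   5 |  20 | accba
   6 |  15 | adbbaaccba
   7 |   7 | addbdaabadbbaaccba
   8 |  23 | ba
   9 |  18 | baaccba
  10 |  14 | badbbaaccba
  11 |  17 | bbaaccba
  12 |   0 | bcabdddaddbdaabadbbaaccba
  13 |  10 | bdaabadbbaaccba
  14 |   3 | bdddaddbdaabadbbaaccba
  15 |   1 | cabdddaddbdaabadbbaaccba
  16 |  22 | cba
  17 |  21 | ccba
  18 |  11 | daabadbbaaccba
  19 |   6 | daddbdaabadbbaaccba
  20 |  16 | dbbaaccba
  21 |   9 | dbdaabadbbaaccba
  22 |   5 | ddaddbdaabadbbaaccba
  23 |   8 | ddbdaabadbbaaccba
  24 |   4 | dddaddbdaabadbbaaccba

[24, 12, 19, 13, 2, 20, 15, 7, 23, 18, 14, 17, 0, 10, 3, 1, 22, 21, 11, 6, 16, 9, 5, 8, 4]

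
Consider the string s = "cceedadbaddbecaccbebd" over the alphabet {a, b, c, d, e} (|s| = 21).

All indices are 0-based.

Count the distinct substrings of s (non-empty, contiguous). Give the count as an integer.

211

rank→(start, suffix):
  0 → (14, 'accbebd')
  1 → (5, 'adbaddbecaccbebd')
  2 → (8, 'addbecaccbebd')
  3 → (7, 'baddbecaccbebd')
  4 → (19, 'bd')
  5 → (17, 'bebd')
  6 → (11, 'becaccbebd')
  7 → (13, 'caccbebd')
  8 → (16, 'cbebd')
  9 → (15, 'ccbebd')
  10 → (0, 'cceedadbaddbecaccbebd')
  11 → (1, 'ceedadbaddbecaccbebd')
  12 → (20, 'd')
  13 → (4, 'dadbaddbecaccbebd')
  14 → (6, 'dbaddbecaccbebd')
  15 → (10, 'dbecaccbebd')
  16 → (9, 'ddbecaccbebd')
  17 → (18, 'ebd')
  18 → (12, 'ecaccbebd')
  19 → (3, 'edadbaddbecaccbebd')
  20 → (2, 'eedadbaddbecaccbebd')

SA = [14, 5, 8, 7, 19, 17, 11, 13, 16, 15, 0, 1, 20, 4, 6, 10, 9, 18, 12, 3, 2]
i: (SA[i-1],SA[i]) lcp shared
  1: (14,5) 1 'a'
  2: (5,8) 2 'ad'
  3: (8,7) 0 ''
  4: (7,19) 1 'b'
  5: (19,17) 1 'b'
  6: (17,11) 2 'be'
  7: (11,13) 0 ''
  8: (13,16) 1 'c'
  9: (16,15) 1 'c'
  10: (15,0) 2 'cc'
  11: (0,1) 1 'c'
  12: (1,20) 0 ''
  13: (20,4) 1 'd'
  14: (4,6) 1 'd'
  15: (6,10) 2 'db'
  16: (10,9) 1 'd'
  17: (9,18) 0 ''
  18: (18,12) 1 'e'
  19: (12,3) 1 'e'
  20: (3,2) 1 'e'

n(n+1)/2 = 21·22/2 = 231
Σ LCP = 0 + 1 + 2 + 0 + 1 + 1 + 2 + 0 + 1 + 1 + 2 + 1 + 0 + 1 + 1 + 2 + 1 + 0 + 1 + 1 + 1 = 20
distinct = 231 − 20 = 211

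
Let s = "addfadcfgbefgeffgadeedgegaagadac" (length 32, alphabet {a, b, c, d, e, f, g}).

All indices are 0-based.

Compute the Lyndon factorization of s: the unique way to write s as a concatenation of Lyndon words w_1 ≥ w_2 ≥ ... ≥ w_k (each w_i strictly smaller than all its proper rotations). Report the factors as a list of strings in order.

emit factor 1: 'addf' (i=0, period=4)
emit factor 2: 'adcfgbefgeffgadeedgeg' (i=4, period=21)
emit factor 3: 'aagadac' (i=25, period=7)

["addf", "adcfgbefgeffgadeedgeg", "aagadac"]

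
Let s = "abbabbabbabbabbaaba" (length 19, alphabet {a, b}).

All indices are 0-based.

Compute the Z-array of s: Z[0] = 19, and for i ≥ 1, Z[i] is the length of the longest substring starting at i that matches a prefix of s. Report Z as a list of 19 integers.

[19, 0, 0, 13, 0, 0, 10, 0, 0, 7, 0, 0, 4, 0, 0, 1, 2, 0, 1]

Z[0]=19
i=1: outside box; Z[1]=0
i=2: outside box; Z[2]=0
i=3: outside box; Z[3]=13 extend→box=[3,16)
i=4: min(r-i=12, Z[1]=0)=0; Z[4]=0
i=5: min(r-i=11, Z[2]=0)=0; Z[5]=0
i=6: min(r-i=10, Z[3]=13)=10; Z[6]=10
i=7: min(r-i=9, Z[4]=0)=0; Z[7]=0
i=8: min(r-i=8, Z[5]=0)=0; Z[8]=0
i=9: min(r-i=7, Z[6]=10)=7; Z[9]=7
i=10: min(r-i=6, Z[7]=0)=0; Z[10]=0
i=11: min(r-i=5, Z[8]=0)=0; Z[11]=0
i=12: min(r-i=4, Z[9]=7)=4; Z[12]=4
i=13: min(r-i=3, Z[10]=0)=0; Z[13]=0
i=14: min(r-i=2, Z[11]=0)=0; Z[14]=0
i=15: min(r-i=1, Z[12]=4)=1; Z[15]=1
i=16: outside box; Z[16]=2 extend→box=[16,18)
i=17: min(r-i=1, Z[1]=0)=0; Z[17]=0
i=18: outside box; Z[18]=1 extend→box=[18,19)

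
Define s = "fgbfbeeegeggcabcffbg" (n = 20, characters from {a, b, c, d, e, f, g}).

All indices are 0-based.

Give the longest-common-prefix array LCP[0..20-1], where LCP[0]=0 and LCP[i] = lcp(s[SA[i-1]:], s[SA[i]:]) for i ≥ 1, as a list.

sorted suffixes:
  #0 SA[0]=13  'abcffbg'
  #1 SA[1]=14  'bcffbg'
  #2 SA[2]=4  'beeegeggcabcffbg'
  #3 SA[3]=2  'bfbeeegeggcabcffbg'
  #4 SA[4]=18  'bg'
  #5 SA[5]=12  'cabcffbg'
  #6 SA[6]=15  'cffbg'
  #7 SA[7]=5  'eeegeggcabcffbg'
  #8 SA[8]=6  'eegeggcabcffbg'
  #9 SA[9]=7  'egeggcabcffbg'
  #10 SA[10]=9  'eggcabcffbg'
  #11 SA[11]=3  'fbeeegeggcabcffbg'
  #12 SA[12]=17  'fbg'
  #13 SA[13]=16  'ffbg'
  #14 SA[14]=0  'fgbfbeeegeggcabcffbg'
  #15 SA[15]=19  'g'
  #16 SA[16]=1  'gbfbeeegeggcabcffbg'
  #17 SA[17]=11  'gcabcffbg'
  #18 SA[18]=8  'geggcabcffbg'
  #19 SA[19]=10  'ggcabcffbg'

SA = [13, 14, 4, 2, 18, 12, 15, 5, 6, 7, 9, 3, 17, 16, 0, 19, 1, 11, 8, 10]
i: (SA[i-1],SA[i]) lcp shared
  1: (13,14) 0 ''
  2: (14,4) 1 'b'
  3: (4,2) 1 'b'
  4: (2,18) 1 'b'
  5: (18,12) 0 ''
  6: (12,15) 1 'c'
  7: (15,5) 0 ''
  8: (5,6) 2 'ee'
  9: (6,7) 1 'e'
  10: (7,9) 2 'eg'
  11: (9,3) 0 ''
  12: (3,17) 2 'fb'
  13: (17,16) 1 'f'
  14: (16,0) 1 'f'
  15: (0,19) 0 ''
  16: (19,1) 1 'g'
  17: (1,11) 1 'g'
  18: (11,8) 1 'g'
  19: (8,10) 1 'g'

[0, 0, 1, 1, 1, 0, 1, 0, 2, 1, 2, 0, 2, 1, 1, 0, 1, 1, 1, 1]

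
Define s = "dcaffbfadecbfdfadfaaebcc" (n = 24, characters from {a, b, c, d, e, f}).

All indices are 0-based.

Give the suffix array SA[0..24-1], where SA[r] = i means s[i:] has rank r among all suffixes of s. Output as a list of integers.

[18, 7, 15, 19, 2, 21, 5, 11, 23, 1, 10, 22, 0, 8, 16, 13, 20, 9, 17, 6, 14, 4, 12, 3]

rank | idx | suffix
   0 |  18 | aaebcc
   1 |   7 | adecbfdfadfaaebcc
   2 |  15 | adfaaebcc
   3 |  19 | aebcc
   4 |   2 | affbfadecbfdfadfaaebcc
   5 |  21 | bcc
   6 |   5 | bfadecbfdfadfaaebcc
   7 |  11 | bfdfadfaaebcc
   8 |  23 | c
   9 |   1 | caffbfadecbfdfadfaaebcc
  10 |  10 | cbfdfadfaaebcc
  11 |  22 | cc
  12 |   0 | dcaffbfadecbfdfadfaaebcc
  13 |   8 | decbfdfadfaaebcc
  14 |  16 | dfaaebcc
  15 |  13 | dfadfaaebcc
  16 |  20 | ebcc
  17 |   9 | ecbfdfadfaaebcc
  18 |  17 | faaebcc
  19 |   6 | fadecbfdfadfaaebcc
  20 |  14 | fadfaaebcc
  21 |   4 | fbfadecbfdfadfaaebcc
  22 |  12 | fdfadfaaebcc
  23 |   3 | ffbfadecbfdfadfaaebcc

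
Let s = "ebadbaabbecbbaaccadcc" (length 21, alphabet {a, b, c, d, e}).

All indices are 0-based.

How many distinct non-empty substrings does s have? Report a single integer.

208

rank→(start, suffix):
  0 → (5, 'aabbecbbaaccadcc')
  1 → (13, 'aaccadcc')
  2 → (6, 'abbecbbaaccadcc')
  3 → (14, 'accadcc')
  4 → (2, 'adbaabbecbbaaccadcc')
  5 → (17, 'adcc')
  6 → (4, 'baabbecbbaaccadcc')
  7 → (12, 'baaccadcc')
  8 → (1, 'badbaabbecbbaaccadcc')
  9 → (11, 'bbaaccadcc')
  10 → (7, 'bbecbbaaccadcc')
  11 → (8, 'becbbaaccadcc')
  12 → (20, 'c')
  13 → (16, 'cadcc')
  14 → (10, 'cbbaaccadcc')
  15 → (19, 'cc')
  16 → (15, 'ccadcc')
  17 → (3, 'dbaabbecbbaaccadcc')
  18 → (18, 'dcc')
  19 → (0, 'ebadbaabbecbbaaccadcc')
  20 → (9, 'ecbbaaccadcc')

SA = [5, 13, 6, 14, 2, 17, 4, 12, 1, 11, 7, 8, 20, 16, 10, 19, 15, 3, 18, 0, 9]
i: (SA[i-1],SA[i]) lcp shared
  1: (5,13) 2 'aa'
  2: (13,6) 1 'a'
  3: (6,14) 1 'a'
  4: (14,2) 1 'a'
  5: (2,17) 2 'ad'
  6: (17,4) 0 ''
  7: (4,12) 3 'baa'
  8: (12,1) 2 'ba'
  9: (1,11) 1 'b'
  10: (11,7) 2 'bb'
  11: (7,8) 1 'b'
  12: (8,20) 0 ''
  13: (20,16) 1 'c'
  14: (16,10) 1 'c'
  15: (10,19) 1 'c'
  16: (19,15) 2 'cc'
  17: (15,3) 0 ''
  18: (3,18) 1 'd'
  19: (18,0) 0 ''
  20: (0,9) 1 'e'

n(n+1)/2 = 21·22/2 = 231
Σ LCP = 0 + 2 + 1 + 1 + 1 + 2 + 0 + 3 + 2 + 1 + 2 + 1 + 0 + 1 + 1 + 1 + 2 + 0 + 1 + 0 + 1 = 23
distinct = 231 − 23 = 208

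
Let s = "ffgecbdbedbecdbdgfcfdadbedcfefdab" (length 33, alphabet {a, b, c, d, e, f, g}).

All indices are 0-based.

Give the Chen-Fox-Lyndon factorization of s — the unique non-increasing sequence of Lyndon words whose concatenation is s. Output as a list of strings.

emit factor 1: 'ffg' (i=0, period=3)
emit factor 2: 'e' (i=3, period=1)
emit factor 3: 'c' (i=4, period=1)
emit factor 4: 'bdbedbecdbdgfcfd' (i=5, period=16)
emit factor 5: 'adbedcfefd' (i=21, period=10)
emit factor 6: 'ab' (i=31, period=2)

["ffg", "e", "c", "bdbedbecdbdgfcfd", "adbedcfefd", "ab"]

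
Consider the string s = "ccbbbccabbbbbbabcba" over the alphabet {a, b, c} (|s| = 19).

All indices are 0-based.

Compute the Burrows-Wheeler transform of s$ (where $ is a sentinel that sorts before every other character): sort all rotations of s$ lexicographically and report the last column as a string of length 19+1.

abcbcbbbbbacbabcbcb$

rank  rotation              last
    0  $ccbbbccabbbbbbabcba  a
    1  a$ccbbbccabbbbbbabcb  b
    2  abbbbbbabcba$ccbbbcc  c
    3  abcba$ccbbbccabbbbbb  b
    4  ba$ccbbbccabbbbbbabc  c
    5  babcba$ccbbbccabbbbb  b
    6  bbabcba$ccbbbccabbbb  b
    7  bbbabcba$ccbbbccabbb  b
    8  bbbbabcba$ccbbbccabb  b
    9  bbbbbabcba$ccbbbccab  b
   10  bbbbbbabcba$ccbbbcca  a
   11  bbbccabbbbbbabcba$cc  c
   12  bbccabbbbbbabcba$ccb  b
   13  bcba$ccbbbccabbbbbba  a
   14  bccabbbbbbabcba$ccbb  b
   15  cabbbbbbabcba$ccbbbc  c
   16  cba$ccbbbccabbbbbbab  b
   17  cbbbccabbbbbbabcba$c  c
   18  ccabbbbbbabcba$ccbbb  b
   19  ccbbbccabbbbbbabcba$  $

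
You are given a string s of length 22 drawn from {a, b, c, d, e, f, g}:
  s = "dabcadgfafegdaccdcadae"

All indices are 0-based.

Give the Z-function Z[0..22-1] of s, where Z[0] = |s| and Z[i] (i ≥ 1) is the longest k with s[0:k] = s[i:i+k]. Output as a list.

Z[0]=22
i=1: i≥r, start 0; Z[1]=0
i=2: i≥r, start 0; Z[2]=0
i=3: i≥r, start 0; Z[3]=0
i=4: i≥r, start 0; Z[4]=0
i=5: i≥r, start 0; Z[5]=1 grow→box=[5,6)
i=6: i≥r, start 0; Z[6]=0
i=7: i≥r, start 0; Z[7]=0
i=8: i≥r, start 0; Z[8]=0
i=9: i≥r, start 0; Z[9]=0
i=10: i≥r, start 0; Z[10]=0
i=11: i≥r, start 0; Z[11]=0
i=12: i≥r, start 0; Z[12]=2 grow→box=[12,14)
i=13: min(r-i=1, Z[1]=0)=0; Z[13]=0
i=14: i≥r, start 0; Z[14]=0
i=15: i≥r, start 0; Z[15]=0
i=16: i≥r, start 0; Z[16]=1 grow→box=[16,17)
i=17: i≥r, start 0; Z[17]=0
i=18: i≥r, start 0; Z[18]=0
i=19: i≥r, start 0; Z[19]=2 grow→box=[19,21)
i=20: min(r-i=1, Z[1]=0)=0; Z[20]=0
i=21: i≥r, start 0; Z[21]=0

[22, 0, 0, 0, 0, 1, 0, 0, 0, 0, 0, 0, 2, 0, 0, 0, 1, 0, 0, 2, 0, 0]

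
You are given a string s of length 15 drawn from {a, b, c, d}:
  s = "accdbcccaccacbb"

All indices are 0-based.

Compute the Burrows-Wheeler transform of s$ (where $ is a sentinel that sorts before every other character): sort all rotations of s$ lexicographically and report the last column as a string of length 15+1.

bcc$bcdccaacbacc

rank  rotation          last
    0  $accdbcccaccacbb  b
    1  acbb$accdbcccacc  c
    2  accacbb$accdbccc  c
    3  accdbcccaccacbb$  $
    4  b$accdbcccaccacb  b
    5  bb$accdbcccaccac  c
    6  bcccaccacbb$accd  d
    7  cacbb$accdbcccac  c
    8  caccacbb$accdbcc  c
    9  cbb$accdbcccacca  a
   10  ccacbb$accdbccca  a
   11  ccaccacbb$accdbc  c
   12  cccaccacbb$accdb  b
   13  ccdbcccaccacbb$a  a
   14  cdbcccaccacbb$ac  c
   15  dbcccaccacbb$acc  c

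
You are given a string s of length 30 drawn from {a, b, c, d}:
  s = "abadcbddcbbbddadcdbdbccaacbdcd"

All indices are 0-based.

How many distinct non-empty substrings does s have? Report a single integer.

421

rank | idx | suffix
   0 |  23 | aacbdcd
   1 |   0 | abadcbddcbbbddadcdbdbccaacbdcd
   2 |  24 | acbdcd
   3 |   2 | adcbddcbbbddadcdbdbccaacbdcd
   4 |  14 | adcdbdbccaacbdcd
   5 |   1 | badcbddcbbbddadcdbdbccaacbdcd
   6 |   9 | bbbddadcdbdbccaacbdcd
   7 |  10 | bbddadcdbdbccaacbdcd
   8 |  20 | bccaacbdcd
   9 |  18 | bdbccaacbdcd
  10 |  26 | bdcd
  11 |  11 | bddadcdbdbccaacbdcd
  12 |   5 | bddcbbbddadcdbdbccaacbdcd
  13 |  22 | caacbdcd
  14 |   8 | cbbbddadcdbdbccaacbdcd
  15 |  25 | cbdcd
  16 |   4 | cbddcbbbddadcdbdbccaacbdcd
  17 |  21 | ccaacbdcd
  18 |  28 | cd
  19 |  16 | cdbdbccaacbdcd
  20 |  29 | d
  21 |  13 | dadcdbdbccaacbdcd
  22 |  19 | dbccaacbdcd
  23 |  17 | dbdbccaacbdcd
  24 |   7 | dcbbbddadcdbdbccaacbdcd
  25 |   3 | dcbddcbbbddadcdbdbccaacbdcd
  26 |  27 | dcd
  27 |  15 | dcdbdbccaacbdcd
  28 |  12 | ddadcdbdbccaacbdcd
  29 |   6 | ddcbbbddadcdbdbccaacbdcd

SA = [23, 0, 24, 2, 14, 1, 9, 10, 20, 18, 26, 11, 5, 22, 8, 25, 4, 21, 28, 16, 29, 13, 19, 17, 7, 3, 27, 15, 12, 6]
i: (SA[i-1],SA[i]) lcp shared
  1: (23,0) 1 'a'
  2: (0,24) 1 'a'
  3: (24,2) 1 'a'
  4: (2,14) 3 'adc'
  5: (14,1) 0 ''
  6: (1,9) 1 'b'
  7: (9,10) 2 'bb'
  8: (10,20) 1 'b'
  9: (20,18) 1 'b'
  10: (18,26) 2 'bd'
  11: (26,11) 2 'bd'
  12: (11,5) 3 'bdd'
  13: (5,22) 0 ''
  14: (22,8) 1 'c'
  15: (8,25) 2 'cb'
  16: (25,4) 3 'cbd'
  17: (4,21) 1 'c'
  18: (21,28) 1 'c'
  19: (28,16) 2 'cd'
  20: (16,29) 0 ''
  21: (29,13) 1 'd'
  22: (13,19) 1 'd'
  23: (19,17) 2 'db'
  24: (17,7) 1 'd'
  25: (7,3) 3 'dcb'
  26: (3,27) 2 'dc'
  27: (27,15) 3 'dcd'
  28: (15,12) 1 'd'
  29: (12,6) 2 'dd'

n(n+1)/2 = 30·31/2 = 465
Σ LCP = 0 + 1 + 1 + 1 + 3 + 0 + 1 + 2 + 1 + 1 + 2 + 2 + 3 + 0 + 1 + 2 + 3 + 1 + 1 + 2 + 0 + 1 + 1 + 2 + 1 + 3 + 2 + 3 + 1 + 2 = 44
distinct = 465 − 44 = 421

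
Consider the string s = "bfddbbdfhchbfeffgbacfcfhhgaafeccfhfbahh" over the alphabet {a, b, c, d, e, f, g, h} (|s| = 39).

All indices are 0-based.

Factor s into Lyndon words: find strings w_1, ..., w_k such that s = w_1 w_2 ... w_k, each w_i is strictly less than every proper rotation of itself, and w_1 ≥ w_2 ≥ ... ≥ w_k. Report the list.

["bfdd", "bbdfhchbfeffg", "b", "acfcfhhg", "aafeccfhfbahh"]

emit factor 1: 'bfdd' (i=0, period=4)
emit factor 2: 'bbdfhchbfeffg' (i=4, period=13)
emit factor 3: 'b' (i=17, period=1)
emit factor 4: 'acfcfhhg' (i=18, period=8)
emit factor 5: 'aafeccfhfbahh' (i=26, period=13)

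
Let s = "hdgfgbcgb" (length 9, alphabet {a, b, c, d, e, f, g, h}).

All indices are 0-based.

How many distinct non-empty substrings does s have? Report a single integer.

41

rank | idx | suffix
   0 |   8 | b
   1 |   5 | bcgb
   2 |   6 | cgb
   3 |   1 | dgfgbcgb
   4 |   3 | fgbcgb
   5 |   7 | gb
   6 |   4 | gbcgb
   7 |   2 | gfgbcgb
   8 |   0 | hdgfgbcgb

SA = [8, 5, 6, 1, 3, 7, 4, 2, 0]
[i] adj suffixes → lcp
  [1] 8/5 → 1 ('b')
  [2] 5/6 → 0 ('')
  [3] 6/1 → 0 ('')
  [4] 1/3 → 0 ('')
  [5] 3/7 → 0 ('')
  [6] 7/4 → 2 ('gb')
  [7] 4/2 → 1 ('g')
  [8] 2/0 → 0 ('')

n(n+1)/2 = 9·10/2 = 45
Σ LCP = 0 + 1 + 0 + 0 + 0 + 0 + 2 + 1 + 0 = 4
distinct = 45 − 4 = 41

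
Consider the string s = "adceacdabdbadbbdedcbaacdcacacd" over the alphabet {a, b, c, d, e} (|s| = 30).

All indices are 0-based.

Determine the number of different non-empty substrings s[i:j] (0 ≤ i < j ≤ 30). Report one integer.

rank | idx | suffix
   0 |  20 | aacdcacacd
   1 |   7 | abdbadbbdedcbaacdcacacd
   2 |  25 | acacd
   3 |  27 | acd
   4 |   4 | acdabdbadbbdedcbaacdcacacd
   5 |  21 | acdcacacd
   6 |  11 | adbbdedcbaacdcacacd
   7 |   0 | adceacdabdbadbbdedcbaacdcacacd
   8 |  19 | baacdcacacd
   9 |  10 | badbbdedcbaacdcacacd
  10 |  13 | bbdedcbaacdcacacd
  11 |   8 | bdbadbbdedcbaacdcacacd
  12 |  14 | bdedcbaacdcacacd
  13 |  24 | cacacd
  14 |  26 | cacd
  15 |  18 | cbaacdcacacd
  16 |  28 | cd
  17 |   5 | cdabdbadbbdedcbaacdcacacd
  18 |  22 | cdcacacd
  19 |   2 | ceacdabdbadbbdedcbaacdcacacd
  20 |  29 | d
  21 |   6 | dabdbadbbdedcbaacdcacacd
  22 |   9 | dbadbbdedcbaacdcacacd
  23 |  12 | dbbdedcbaacdcacacd
  24 |  23 | dcacacd
  25 |  17 | dcbaacdcacacd
  26 |   1 | dceacdabdbadbbdedcbaacdcacacd
  27 |  15 | dedcbaacdcacacd
  28 |   3 | eacdabdbadbbdedcbaacdcacacd
  29 |  16 | edcbaacdcacacd

SA = [20, 7, 25, 27, 4, 21, 11, 0, 19, 10, 13, 8, 14, 24, 26, 18, 28, 5, 22, 2, 29, 6, 9, 12, 23, 17, 1, 15, 3, 16]
i: (SA[i-1],SA[i]) lcp shared
  1: (20,7) 1 'a'
  2: (7,25) 1 'a'
  3: (25,27) 2 'ac'
  4: (27,4) 3 'acd'
  5: (4,21) 3 'acd'
  6: (21,11) 1 'a'
  7: (11,0) 2 'ad'
  8: (0,19) 0 ''
  9: (19,10) 2 'ba'
  10: (10,13) 1 'b'
  11: (13,8) 1 'b'
  12: (8,14) 2 'bd'
  13: (14,24) 0 ''
  14: (24,26) 3 'cac'
  15: (26,18) 1 'c'
  16: (18,28) 1 'c'
  17: (28,5) 2 'cd'
  18: (5,22) 2 'cd'
  19: (22,2) 1 'c'
  20: (2,29) 0 ''
  21: (29,6) 1 'd'
  22: (6,9) 1 'd'
  23: (9,12) 2 'db'
  24: (12,23) 1 'd'
  25: (23,17) 2 'dc'
  26: (17,1) 2 'dc'
  27: (1,15) 1 'd'
  28: (15,3) 0 ''
  29: (3,16) 1 'e'

n(n+1)/2 = 30·31/2 = 465
Σ LCP = 0 + 1 + 1 + 2 + 3 + 3 + 1 + 2 + 0 + 2 + 1 + 1 + 2 + 0 + 3 + 1 + 1 + 2 + 2 + 1 + 0 + 1 + 1 + 2 + 1 + 2 + 2 + 1 + 0 + 1 = 40
distinct = 465 − 40 = 425

425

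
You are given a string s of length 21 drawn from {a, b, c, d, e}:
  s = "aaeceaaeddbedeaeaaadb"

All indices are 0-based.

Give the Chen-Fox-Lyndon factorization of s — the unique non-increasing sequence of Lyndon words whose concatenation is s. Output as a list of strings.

emit factor 1: 'aaeceaaeddbedeae' (i=0, period=16)
emit factor 2: 'aaadb' (i=16, period=5)

["aaeceaaeddbedeae", "aaadb"]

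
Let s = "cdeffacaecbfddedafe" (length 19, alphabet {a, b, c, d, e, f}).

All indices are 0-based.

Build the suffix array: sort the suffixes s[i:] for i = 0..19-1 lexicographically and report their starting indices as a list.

rank→(start, suffix):
  0 → (5, 'acaecbfddedafe')
  1 → (7, 'aecbfddedafe')
  2 → (16, 'afe')
  3 → (10, 'bfddedafe')
  4 → (6, 'caecbfddedafe')
  5 → (9, 'cbfddedafe')
  6 → (0, 'cdeffacaecbfddedafe')
  7 → (15, 'dafe')
  8 → (12, 'ddedafe')
  9 → (13, 'dedafe')
  10 → (1, 'deffacaecbfddedafe')
  11 → (18, 'e')
  12 → (8, 'ecbfddedafe')
  13 → (14, 'edafe')
  14 → (2, 'effacaecbfddedafe')
  15 → (4, 'facaecbfddedafe')
  16 → (11, 'fddedafe')
  17 → (17, 'fe')
  18 → (3, 'ffacaecbfddedafe')

[5, 7, 16, 10, 6, 9, 0, 15, 12, 13, 1, 18, 8, 14, 2, 4, 11, 17, 3]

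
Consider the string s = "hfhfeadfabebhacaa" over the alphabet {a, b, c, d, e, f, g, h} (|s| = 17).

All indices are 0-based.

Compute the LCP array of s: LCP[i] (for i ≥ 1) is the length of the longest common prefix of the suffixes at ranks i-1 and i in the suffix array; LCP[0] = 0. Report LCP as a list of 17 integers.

[0, 1, 1, 1, 1, 0, 1, 0, 0, 0, 1, 0, 1, 1, 0, 1, 2]

sorted suffixes:
  #0 SA[0]=16  'a'
  #1 SA[1]=15  'aa'
  #2 SA[2]=8  'abebhacaa'
  #3 SA[3]=13  'acaa'
  #4 SA[4]=5  'adfabebhacaa'
  #5 SA[5]=9  'bebhacaa'
  #6 SA[6]=11  'bhacaa'
  #7 SA[7]=14  'caa'
  #8 SA[8]=6  'dfabebhacaa'
  #9 SA[9]=4  'eadfabebhacaa'
  #10 SA[10]=10  'ebhacaa'
  #11 SA[11]=7  'fabebhacaa'
  #12 SA[12]=3  'feadfabebhacaa'
  #13 SA[13]=1  'fhfeadfabebhacaa'
  #14 SA[14]=12  'hacaa'
  #15 SA[15]=2  'hfeadfabebhacaa'
  #16 SA[16]=0  'hfhfeadfabebhacaa'

SA = [16, 15, 8, 13, 5, 9, 11, 14, 6, 4, 10, 7, 3, 1, 12, 2, 0]
rank  pair      lcp
   1  s[16:],s[15:]  1  'a'
   2  s[15:],s[8:]  1  'a'
   3  s[8:],s[13:]  1  'a'
   4  s[13:],s[5:]  1  'a'
   5  s[5:],s[9:]  0  ''
   6  s[9:],s[11:]  1  'b'
   7  s[11:],s[14:]  0  ''
   8  s[14:],s[6:]  0  ''
   9  s[6:],s[4:]  0  ''
  10  s[4:],s[10:]  1  'e'
  11  s[10:],s[7:]  0  ''
  12  s[7:],s[3:]  1  'f'
  13  s[3:],s[1:]  1  'f'
  14  s[1:],s[12:]  0  ''
  15  s[12:],s[2:]  1  'h'
  16  s[2:],s[0:]  2  'hf'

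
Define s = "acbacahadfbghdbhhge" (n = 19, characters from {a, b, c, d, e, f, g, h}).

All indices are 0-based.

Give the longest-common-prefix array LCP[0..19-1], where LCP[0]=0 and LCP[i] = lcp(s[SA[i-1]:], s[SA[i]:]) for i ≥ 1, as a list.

rank | idx | suffix
   0 |   3 | acahadfbghdbhhge
   1 |   0 | acbacahadfbghdbhhge
   2 |   7 | adfbghdbhhge
   3 |   5 | ahadfbghdbhhge
   4 |   2 | bacahadfbghdbhhge
   5 |  10 | bghdbhhge
   6 |  14 | bhhge
   7 |   4 | cahadfbghdbhhge
   8 |   1 | cbacahadfbghdbhhge
   9 |  13 | dbhhge
  10 |   8 | dfbghdbhhge
  11 |  18 | e
  12 |   9 | fbghdbhhge
  13 |  17 | ge
  14 |  11 | ghdbhhge
  15 |   6 | hadfbghdbhhge
  16 |  12 | hdbhhge
  17 |  16 | hge
  18 |  15 | hhge

SA = [3, 0, 7, 5, 2, 10, 14, 4, 1, 13, 8, 18, 9, 17, 11, 6, 12, 16, 15]
i: (SA[i-1],SA[i]) lcp shared
  1: (3,0) 2 'ac'
  2: (0,7) 1 'a'
  3: (7,5) 1 'a'
  4: (5,2) 0 ''
  5: (2,10) 1 'b'
  6: (10,14) 1 'b'
  7: (14,4) 0 ''
  8: (4,1) 1 'c'
  9: (1,13) 0 ''
  10: (13,8) 1 'd'
  11: (8,18) 0 ''
  12: (18,9) 0 ''
  13: (9,17) 0 ''
  14: (17,11) 1 'g'
  15: (11,6) 0 ''
  16: (6,12) 1 'h'
  17: (12,16) 1 'h'
  18: (16,15) 1 'h'

[0, 2, 1, 1, 0, 1, 1, 0, 1, 0, 1, 0, 0, 0, 1, 0, 1, 1, 1]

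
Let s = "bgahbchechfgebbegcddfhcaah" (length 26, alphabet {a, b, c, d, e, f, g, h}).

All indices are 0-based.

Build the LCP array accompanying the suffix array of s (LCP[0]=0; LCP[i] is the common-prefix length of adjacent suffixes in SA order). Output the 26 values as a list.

rank→(start, suffix):
  0 → (23, 'aah')
  1 → (24, 'ah')
  2 → (2, 'ahbchechfgebbegcddfhcaah')
  3 → (13, 'bbegcddfhcaah')
  4 → (4, 'bchechfgebbegcddfhcaah')
  5 → (14, 'begcddfhcaah')
  6 → (0, 'bgahbchechfgebbegcddfhcaah')
  7 → (22, 'caah')
  8 → (17, 'cddfhcaah')
  9 → (5, 'chechfgebbegcddfhcaah')
  10 → (8, 'chfgebbegcddfhcaah')
  11 → (18, 'ddfhcaah')
  12 → (19, 'dfhcaah')
  13 → (12, 'ebbegcddfhcaah')
  14 → (7, 'echfgebbegcddfhcaah')
  15 → (15, 'egcddfhcaah')
  16 → (10, 'fgebbegcddfhcaah')
  17 → (20, 'fhcaah')
  18 → (1, 'gahbchechfgebbegcddfhcaah')
  19 → (16, 'gcddfhcaah')
  20 → (11, 'gebbegcddfhcaah')
  21 → (25, 'h')
  22 → (3, 'hbchechfgebbegcddfhcaah')
  23 → (21, 'hcaah')
  24 → (6, 'hechfgebbegcddfhcaah')
  25 → (9, 'hfgebbegcddfhcaah')

SA = [23, 24, 2, 13, 4, 14, 0, 22, 17, 5, 8, 18, 19, 12, 7, 15, 10, 20, 1, 16, 11, 25, 3, 21, 6, 9]
i: (SA[i-1],SA[i]) lcp shared
  1: (23,24) 1 'a'
  2: (24,2) 2 'ah'
  3: (2,13) 0 ''
  4: (13,4) 1 'b'
  5: (4,14) 1 'b'
  6: (14,0) 1 'b'
  7: (0,22) 0 ''
  8: (22,17) 1 'c'
  9: (17,5) 1 'c'
  10: (5,8) 2 'ch'
  11: (8,18) 0 ''
  12: (18,19) 1 'd'
  13: (19,12) 0 ''
  14: (12,7) 1 'e'
  15: (7,15) 1 'e'
  16: (15,10) 0 ''
  17: (10,20) 1 'f'
  18: (20,1) 0 ''
  19: (1,16) 1 'g'
  20: (16,11) 1 'g'
  21: (11,25) 0 ''
  22: (25,3) 1 'h'
  23: (3,21) 1 'h'
  24: (21,6) 1 'h'
  25: (6,9) 1 'h'

[0, 1, 2, 0, 1, 1, 1, 0, 1, 1, 2, 0, 1, 0, 1, 1, 0, 1, 0, 1, 1, 0, 1, 1, 1, 1]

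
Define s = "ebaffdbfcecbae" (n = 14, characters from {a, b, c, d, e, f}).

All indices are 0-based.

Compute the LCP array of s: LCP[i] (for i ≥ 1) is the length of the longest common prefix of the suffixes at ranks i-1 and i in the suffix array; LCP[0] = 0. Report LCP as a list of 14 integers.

[0, 1, 0, 2, 1, 0, 1, 0, 0, 1, 1, 0, 1, 1]

rank | idx | suffix
   0 |  12 | ae
   1 |   2 | affdbfcecbae
   2 |  11 | bae
   3 |   1 | baffdbfcecbae
   4 |   6 | bfcecbae
   5 |  10 | cbae
   6 |   8 | cecbae
   7 |   5 | dbfcecbae
   8 |  13 | e
   9 |   0 | ebaffdbfcecbae
  10 |   9 | ecbae
  11 |   7 | fcecbae
  12 |   4 | fdbfcecbae
  13 |   3 | ffdbfcecbae

SA = [12, 2, 11, 1, 6, 10, 8, 5, 13, 0, 9, 7, 4, 3]
[i] adj suffixes → lcp
  [1] 12/2 → 1 ('a')
  [2] 2/11 → 0 ('')
  [3] 11/1 → 2 ('ba')
  [4] 1/6 → 1 ('b')
  [5] 6/10 → 0 ('')
  [6] 10/8 → 1 ('c')
  [7] 8/5 → 0 ('')
  [8] 5/13 → 0 ('')
  [9] 13/0 → 1 ('e')
  [10] 0/9 → 1 ('e')
  [11] 9/7 → 0 ('')
  [12] 7/4 → 1 ('f')
  [13] 4/3 → 1 ('f')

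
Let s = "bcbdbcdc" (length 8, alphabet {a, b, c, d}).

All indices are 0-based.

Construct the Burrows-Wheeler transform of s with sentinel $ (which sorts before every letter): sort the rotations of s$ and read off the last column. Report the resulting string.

c$dcdbbbc

rank  rotation   last
    0  $bcbdbcdc  c
    1  bcbdbcdc$  $
    2  bcdc$bcbd  d
    3  bdbcdc$bc  c
    4  c$bcbdbcd  d
    5  cbdbcdc$b  b
    6  cdc$bcbdb  b
    7  dbcdc$bcb  b
    8  dc$bcbdbc  c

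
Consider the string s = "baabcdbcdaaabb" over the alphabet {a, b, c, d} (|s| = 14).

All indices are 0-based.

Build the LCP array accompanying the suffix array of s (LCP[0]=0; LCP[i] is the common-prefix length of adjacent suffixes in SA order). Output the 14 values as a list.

rank→(start, suffix):
  0 → (9, 'aaabb')
  1 → (10, 'aabb')
  2 → (1, 'aabcdbcdaaabb')
  3 → (11, 'abb')
  4 → (2, 'abcdbcdaaabb')
  5 → (13, 'b')
  6 → (0, 'baabcdbcdaaabb')
  7 → (12, 'bb')
  8 → (6, 'bcdaaabb')
  9 → (3, 'bcdbcdaaabb')
  10 → (7, 'cdaaabb')
  11 → (4, 'cdbcdaaabb')
  12 → (8, 'daaabb')
  13 → (5, 'dbcdaaabb')

SA = [9, 10, 1, 11, 2, 13, 0, 12, 6, 3, 7, 4, 8, 5]
rank  pair      lcp
   1  s[9:],s[10:]  2  'aa'
   2  s[10:],s[1:]  3  'aab'
   3  s[1:],s[11:]  1  'a'
   4  s[11:],s[2:]  2  'ab'
   5  s[2:],s[13:]  0  ''
   6  s[13:],s[0:]  1  'b'
   7  s[0:],s[12:]  1  'b'
   8  s[12:],s[6:]  1  'b'
   9  s[6:],s[3:]  3  'bcd'
  10  s[3:],s[7:]  0  ''
  11  s[7:],s[4:]  2  'cd'
  12  s[4:],s[8:]  0  ''
  13  s[8:],s[5:]  1  'd'

[0, 2, 3, 1, 2, 0, 1, 1, 1, 3, 0, 2, 0, 1]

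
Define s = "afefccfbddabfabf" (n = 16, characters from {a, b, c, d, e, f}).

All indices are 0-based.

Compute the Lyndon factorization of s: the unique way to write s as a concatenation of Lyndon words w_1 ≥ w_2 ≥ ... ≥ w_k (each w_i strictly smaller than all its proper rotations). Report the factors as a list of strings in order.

emit factor 1: 'afefccfbdd' (i=0, period=10)
emit factor 2: 'abf' (i=10, period=3)
emit factor 3: 'abf' (i=13, period=3)

["afefccfbdd", "abf", "abf"]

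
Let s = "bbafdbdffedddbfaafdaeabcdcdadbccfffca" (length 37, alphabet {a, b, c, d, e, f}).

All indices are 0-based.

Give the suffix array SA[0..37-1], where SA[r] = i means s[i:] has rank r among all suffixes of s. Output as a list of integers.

[36, 15, 21, 27, 19, 16, 2, 1, 0, 29, 22, 5, 13, 35, 30, 25, 23, 31, 26, 18, 28, 4, 12, 24, 11, 10, 6, 20, 9, 14, 34, 17, 3, 8, 33, 7, 32]

sorted suffixes:
  #0 SA[0]=36  'a'
  #1 SA[1]=15  'aafdaeabcdcdadbccfffca'
  #2 SA[2]=21  'abcdcdadbccfffca'
  #3 SA[3]=27  'adbccfffca'
  #4 SA[4]=19  'aeabcdcdadbccfffca'
  #5 SA[5]=16  'afdaeabcdcdadbccfffca'
  #6 SA[6]=2  'afdbdffedddbfaafdaeabcdcdadbccfffca'
  #7 SA[7]=1  'bafdbdffedddbfaafdaeabcdcdadbccfffca'
  #8 SA[8]=0  'bbafdbdffedddbfaafdaeabcdcdadbccfffca'
  #9 SA[9]=29  'bccfffca'
  #10 SA[10]=22  'bcdcdadbccfffca'
  #11 SA[11]=5  'bdffedddbfaafdaeabcdcdadbccfffca'
  #12 SA[12]=13  'bfaafdaeabcdcdadbccfffca'
  #13 SA[13]=35  'ca'
  #14 SA[14]=30  'ccfffca'
  #15 SA[15]=25  'cdadbccfffca'
  #16 SA[16]=23  'cdcdadbccfffca'
  #17 SA[17]=31  'cfffca'
  #18 SA[18]=26  'dadbccfffca'
  #19 SA[19]=18  'daeabcdcdadbccfffca'
  #20 SA[20]=28  'dbccfffca'
  #21 SA[21]=4  'dbdffedddbfaafdaeabcdcdadbccfffca'
  #22 SA[22]=12  'dbfaafdaeabcdcdadbccfffca'
  #23 SA[23]=24  'dcdadbccfffca'
  #24 SA[24]=11  'ddbfaafdaeabcdcdadbccfffca'
  #25 SA[25]=10  'dddbfaafdaeabcdcdadbccfffca'
  #26 SA[26]=6  'dffedddbfaafdaeabcdcdadbccfffca'
  #27 SA[27]=20  'eabcdcdadbccfffca'
  #28 SA[28]=9  'edddbfaafdaeabcdcdadbccfffca'
  #29 SA[29]=14  'faafdaeabcdcdadbccfffca'
  #30 SA[30]=34  'fca'
  #31 SA[31]=17  'fdaeabcdcdadbccfffca'
  #32 SA[32]=3  'fdbdffedddbfaafdaeabcdcdadbccfffca'
  #33 SA[33]=8  'fedddbfaafdaeabcdcdadbccfffca'
  #34 SA[34]=33  'ffca'
  #35 SA[35]=7  'ffedddbfaafdaeabcdcdadbccfffca'
  #36 SA[36]=32  'fffca'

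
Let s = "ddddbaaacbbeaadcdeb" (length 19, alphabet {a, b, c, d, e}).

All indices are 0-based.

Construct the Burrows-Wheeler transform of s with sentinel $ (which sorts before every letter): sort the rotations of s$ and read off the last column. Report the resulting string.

rank  rotation              last
    0  $ddddbaaacbbeaadcdeb  b
    1  aaacbbeaadcdeb$ddddb  b
    2  aacbbeaadcdeb$ddddba  a
    3  aadcdeb$ddddbaaacbbe  e
    4  acbbeaadcdeb$ddddbaa  a
    5  adcdeb$ddddbaaacbbea  a
    6  b$ddddbaaacbbeaadcde  e
    7  baaacbbeaadcdeb$dddd  d
    8  bbeaadcdeb$ddddbaaac  c
    9  beaadcdeb$ddddbaaacb  b
   10  cbbeaadcdeb$ddddbaaa  a
   11  cdeb$ddddbaaacbbeaad  d
   12  dbaaacbbeaadcdeb$ddd  d
   13  dcdeb$ddddbaaacbbeaa  a
   14  ddbaaacbbeaadcdeb$dd  d
   15  dddbaaacbbeaadcdeb$d  d
   16  ddddbaaacbbeaadcdeb$  $
   17  deb$ddddbaaacbbeaadc  c
   18  eaadcdeb$ddddbaaacbb  b
   19  eb$ddddbaaacbbeaadcd  d

bbaeaaedcbaddadd$cbd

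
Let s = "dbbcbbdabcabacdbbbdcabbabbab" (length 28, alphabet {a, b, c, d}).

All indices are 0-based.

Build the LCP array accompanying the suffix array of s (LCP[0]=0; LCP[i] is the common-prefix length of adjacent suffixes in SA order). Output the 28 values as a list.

rank→(start, suffix):
  0 → (26, 'ab')
  1 → (10, 'abacdbbbdcabbabbab')
  2 → (23, 'abbab')
  3 → (20, 'abbabbab')
  4 → (7, 'abcabacdbbbdcabbabbab')
  5 → (12, 'acdbbbdcabbabbab')
  6 → (27, 'b')
  7 → (25, 'bab')
  8 → (22, 'babbab')
  9 → (11, 'bacdbbbdcabbabbab')
  10 → (24, 'bbab')
  11 → (21, 'bbabbab')
  12 → (15, 'bbbdcabbabbab')
  13 → (1, 'bbcbbdabcabacdbbbdcabbabbab')
  14 → (4, 'bbdabcabacdbbbdcabbabbab')
  15 → (16, 'bbdcabbabbab')
  16 → (8, 'bcabacdbbbdcabbabbab')
  17 → (2, 'bcbbdabcabacdbbbdcabbabbab')
  18 → (5, 'bdabcabacdbbbdcabbabbab')
  19 → (17, 'bdcabbabbab')
  20 → (9, 'cabacdbbbdcabbabbab')
  21 → (19, 'cabbabbab')
  22 → (3, 'cbbdabcabacdbbbdcabbabbab')
  23 → (13, 'cdbbbdcabbabbab')
  24 → (6, 'dabcabacdbbbdcabbabbab')
  25 → (14, 'dbbbdcabbabbab')
  26 → (0, 'dbbcbbdabcabacdbbbdcabbabbab')
  27 → (18, 'dcabbabbab')

SA = [26, 10, 23, 20, 7, 12, 27, 25, 22, 11, 24, 21, 15, 1, 4, 16, 8, 2, 5, 17, 9, 19, 3, 13, 6, 14, 0, 18]
i: (SA[i-1],SA[i]) lcp shared
  1: (26,10) 2 'ab'
  2: (10,23) 2 'ab'
  3: (23,20) 5 'abbab'
  4: (20,7) 2 'ab'
  5: (7,12) 1 'a'
  6: (12,27) 0 ''
  7: (27,25) 1 'b'
  8: (25,22) 3 'bab'
  9: (22,11) 2 'ba'
  10: (11,24) 1 'b'
  11: (24,21) 4 'bbab'
  12: (21,15) 2 'bb'
  13: (15,1) 2 'bb'
  14: (1,4) 2 'bb'
  15: (4,16) 3 'bbd'
  16: (16,8) 1 'b'
  17: (8,2) 2 'bc'
  18: (2,5) 1 'b'
  19: (5,17) 2 'bd'
  20: (17,9) 0 ''
  21: (9,19) 3 'cab'
  22: (19,3) 1 'c'
  23: (3,13) 1 'c'
  24: (13,6) 0 ''
  25: (6,14) 1 'd'
  26: (14,0) 3 'dbb'
  27: (0,18) 1 'd'

[0, 2, 2, 5, 2, 1, 0, 1, 3, 2, 1, 4, 2, 2, 2, 3, 1, 2, 1, 2, 0, 3, 1, 1, 0, 1, 3, 1]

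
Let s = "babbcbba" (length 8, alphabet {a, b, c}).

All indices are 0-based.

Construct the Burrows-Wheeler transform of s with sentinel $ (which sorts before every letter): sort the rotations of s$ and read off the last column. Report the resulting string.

abbb$cabb

rank  rotation   last
    0  $babbcbba  a
    1  a$babbcbb  b
    2  abbcbba$b  b
    3  ba$babbcb  b
    4  babbcbba$  $
    5  bba$babbc  c
    6  bbcbba$ba  a
    7  bcbba$bab  b
    8  cbba$babb  b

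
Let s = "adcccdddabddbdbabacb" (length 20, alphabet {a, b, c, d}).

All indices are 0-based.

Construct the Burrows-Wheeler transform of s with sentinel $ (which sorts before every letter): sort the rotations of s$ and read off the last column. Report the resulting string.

rank  rotation               last
    0  $adcccdddabddbdbabacb  b
    1  abacb$adcccdddabddbdb  b
    2  abddbdbabacb$adcccddd  d
    3  acb$adcccdddabddbdbab  b
    4  adcccdddabddbdbabacb$  $
    5  b$adcccdddabddbdbabac  c
    6  babacb$adcccdddabddbd  d
    7  bacb$adcccdddabddbdba  a
    8  bdbabacb$adcccdddabdd  d
    9  bddbdbabacb$adcccddda  a
   10  cb$adcccdddabddbdbaba  a
   11  cccdddabddbdbabacb$ad  d
   12  ccdddabddbdbabacb$adc  c
   13  cdddabddbdbabacb$adcc  c
   14  dabddbdbabacb$adcccdd  d
   15  dbabacb$adcccdddabddb  b
   16  dbdbabacb$adcccdddabd  d
   17  dcccdddabddbdbabacb$a  a
   18  ddabddbdbabacb$adcccd  d
   19  ddbdbabacb$adcccdddab  b
   20  dddabddbdbabacb$adccc  c

bbdb$cdadaadccdbdadbc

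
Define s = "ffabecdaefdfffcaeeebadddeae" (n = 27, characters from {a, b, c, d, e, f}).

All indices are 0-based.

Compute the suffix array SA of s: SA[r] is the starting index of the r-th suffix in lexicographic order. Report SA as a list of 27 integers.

rank | idx | suffix
   0 |   2 | abecdaefdfffcaeeebadddeae
   1 |  20 | adddeae
   2 |  25 | ae
   3 |  15 | aeeebadddeae
   4 |   7 | aefdfffcaeeebadddeae
   5 |  19 | badddeae
   6 |   3 | becdaefdfffcaeeebadddeae
   7 |  14 | caeeebadddeae
   8 |   5 | cdaefdfffcaeeebadddeae
   9 |   6 | daefdfffcaeeebadddeae
  10 |  21 | dddeae
  11 |  22 | ddeae
  12 |  23 | deae
  13 |  10 | dfffcaeeebadddeae
  14 |  26 | e
  15 |  24 | eae
  16 |  18 | ebadddeae
  17 |   4 | ecdaefdfffcaeeebadddeae
  18 |  17 | eebadddeae
  19 |  16 | eeebadddeae
  20 |   8 | efdfffcaeeebadddeae
  21 |   1 | fabecdaefdfffcaeeebadddeae
  22 |  13 | fcaeeebadddeae
  23 |   9 | fdfffcaeeebadddeae
  24 |   0 | ffabecdaefdfffcaeeebadddeae
  25 |  12 | ffcaeeebadddeae
  26 |  11 | fffcaeeebadddeae

[2, 20, 25, 15, 7, 19, 3, 14, 5, 6, 21, 22, 23, 10, 26, 24, 18, 4, 17, 16, 8, 1, 13, 9, 0, 12, 11]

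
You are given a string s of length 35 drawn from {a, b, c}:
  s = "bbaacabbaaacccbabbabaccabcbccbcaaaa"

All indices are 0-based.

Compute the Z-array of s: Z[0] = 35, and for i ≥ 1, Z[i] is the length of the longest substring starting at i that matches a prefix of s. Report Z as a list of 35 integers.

[35, 1, 0, 0, 0, 0, 4, 1, 0, 0, 0, 0, 0, 0, 1, 0, 3, 1, 0, 1, 0, 0, 0, 0, 1, 0, 1, 0, 0, 1, 0, 0, 0, 0, 0]

Z[0]=35
i=1: outside box; Z[1]=1 grow→box=[1,2)
i=2: outside box; Z[2]=0
i=3: outside box; Z[3]=0
i=4: outside box; Z[4]=0
i=5: outside box; Z[5]=0
i=6: outside box; Z[6]=4 grow→box=[6,10)
i=7: min(r-i=3, Z[1]=1)=1; Z[7]=1
i=8: min(r-i=2, Z[2]=0)=0; Z[8]=0
i=9: min(r-i=1, Z[3]=0)=0; Z[9]=0
i=10: outside box; Z[10]=0
i=11: outside box; Z[11]=0
i=12: outside box; Z[12]=0
i=13: outside box; Z[13]=0
i=14: outside box; Z[14]=1 grow→box=[14,15)
i=15: outside box; Z[15]=0
i=16: outside box; Z[16]=3 grow→box=[16,19)
i=17: min(r-i=2, Z[1]=1)=1; Z[17]=1
i=18: min(r-i=1, Z[2]=0)=0; Z[18]=0
i=19: outside box; Z[19]=1 grow→box=[19,20)
i=20: outside box; Z[20]=0
i=21: outside box; Z[21]=0
i=22: outside box; Z[22]=0
i=23: outside box; Z[23]=0
i=24: outside box; Z[24]=1 grow→box=[24,25)
i=25: outside box; Z[25]=0
i=26: outside box; Z[26]=1 grow→box=[26,27)
i=27: outside box; Z[27]=0
i=28: outside box; Z[28]=0
i=29: outside box; Z[29]=1 grow→box=[29,30)
i=30: outside box; Z[30]=0
i=31: outside box; Z[31]=0
i=32: outside box; Z[32]=0
i=33: outside box; Z[33]=0
i=34: outside box; Z[34]=0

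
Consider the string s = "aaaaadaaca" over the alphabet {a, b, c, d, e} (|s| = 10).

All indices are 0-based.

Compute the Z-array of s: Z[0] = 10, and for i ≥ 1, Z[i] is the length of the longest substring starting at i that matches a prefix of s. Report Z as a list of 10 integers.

Z[0]=10
i=1: i≥r, start 0; Z[1]=4 grow→box=[1,5)
i=2: min(r-i=3, Z[1]=4)=3; Z[2]=3
i=3: min(r-i=2, Z[2]=3)=2; Z[3]=2
i=4: min(r-i=1, Z[3]=2)=1; Z[4]=1
i=5: i≥r, start 0; Z[5]=0
i=6: i≥r, start 0; Z[6]=2 grow→box=[6,8)
i=7: min(r-i=1, Z[1]=4)=1; Z[7]=1
i=8: i≥r, start 0; Z[8]=0
i=9: i≥r, start 0; Z[9]=1 grow→box=[9,10)

[10, 4, 3, 2, 1, 0, 2, 1, 0, 1]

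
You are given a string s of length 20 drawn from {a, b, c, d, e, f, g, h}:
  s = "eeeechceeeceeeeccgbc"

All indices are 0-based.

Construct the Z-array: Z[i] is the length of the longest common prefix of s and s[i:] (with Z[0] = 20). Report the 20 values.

[20, 3, 2, 1, 0, 0, 0, 3, 2, 1, 0, 5, 3, 2, 1, 0, 0, 0, 0, 0]

Z[0]=20
i=1: fresh scan; Z[1]=3 scan→box=[1,4)
i=2: min(r-i=2, Z[1]=3)=2; Z[2]=2
i=3: min(r-i=1, Z[2]=2)=1; Z[3]=1
i=4: fresh scan; Z[4]=0
i=5: fresh scan; Z[5]=0
i=6: fresh scan; Z[6]=0
i=7: fresh scan; Z[7]=3 scan→box=[7,10)
i=8: min(r-i=2, Z[1]=3)=2; Z[8]=2
i=9: min(r-i=1, Z[2]=2)=1; Z[9]=1
i=10: fresh scan; Z[10]=0
i=11: fresh scan; Z[11]=5 scan→box=[11,16)
i=12: min(r-i=4, Z[1]=3)=3; Z[12]=3
i=13: min(r-i=3, Z[2]=2)=2; Z[13]=2
i=14: min(r-i=2, Z[3]=1)=1; Z[14]=1
i=15: min(r-i=1, Z[4]=0)=0; Z[15]=0
i=16: fresh scan; Z[16]=0
i=17: fresh scan; Z[17]=0
i=18: fresh scan; Z[18]=0
i=19: fresh scan; Z[19]=0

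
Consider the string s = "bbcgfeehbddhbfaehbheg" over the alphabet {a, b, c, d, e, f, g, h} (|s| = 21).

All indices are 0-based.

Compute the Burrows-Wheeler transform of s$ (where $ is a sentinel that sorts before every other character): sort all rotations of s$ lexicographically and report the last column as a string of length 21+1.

rank  rotation                last
    0  $bbcgfeehbddhbfaehbheg  g
    1  aehbheg$bbcgfeehbddhbf  f
    2  bbcgfeehbddhbfaehbheg$  $
    3  bcgfeehbddhbfaehbheg$b  b
    4  bddhbfaehbheg$bbcgfeeh  h
    5  bfaehbheg$bbcgfeehbddh  h
    6  bheg$bbcgfeehbddhbfaeh  h
    7  cgfeehbddhbfaehbheg$bb  b
    8  ddhbfaehbheg$bbcgfeehb  b
    9  dhbfaehbheg$bbcgfeehbd  d
   10  eehbddhbfaehbheg$bbcgf  f
   11  eg$bbcgfeehbddhbfaehbh  h
   12  ehbddhbfaehbheg$bbcgfe  e
   13  ehbheg$bbcgfeehbddhbfa  a
   14  faehbheg$bbcgfeehbddhb  b
   15  feehbddhbfaehbheg$bbcg  g
   16  g$bbcgfeehbddhbfaehbhe  e
   17  gfeehbddhbfaehbheg$bbc  c
   18  hbddhbfaehbheg$bbcgfee  e
   19  hbfaehbheg$bbcgfeehbdd  d
   20  hbheg$bbcgfeehbddhbfae  e
   21  heg$bbcgfeehbddhbfaehb  b

gf$bhhhbbdfheabgecedeb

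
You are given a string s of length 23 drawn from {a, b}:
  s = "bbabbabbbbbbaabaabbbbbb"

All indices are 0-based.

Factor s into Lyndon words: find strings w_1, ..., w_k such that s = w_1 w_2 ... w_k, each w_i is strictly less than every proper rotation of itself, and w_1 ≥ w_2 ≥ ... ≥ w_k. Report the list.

["b", "b", "abbabbbbbb", "aabaabbbbbb"]

emit factor 1: 'b' (i=0, period=1)
emit factor 2: 'b' (i=1, period=1)
emit factor 3: 'abbabbbbbb' (i=2, period=10)
emit factor 4: 'aabaabbbbbb' (i=12, period=11)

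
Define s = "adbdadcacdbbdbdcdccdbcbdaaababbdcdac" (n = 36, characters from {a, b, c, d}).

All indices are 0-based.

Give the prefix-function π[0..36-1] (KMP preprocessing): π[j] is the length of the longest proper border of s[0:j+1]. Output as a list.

[0, 0, 0, 0, 1, 2, 0, 1, 0, 0, 0, 0, 0, 0, 0, 0, 0, 0, 0, 0, 0, 0, 0, 0, 1, 1, 1, 0, 1, 0, 0, 0, 0, 0, 1, 0]

π[0] = 0
j=1 s[j]='d': π[1]=0 (border '')
j=2 s[j]='b': π[2]=0 (border '')
j=3 s[j]='d': π[3]=0 (border '')
j=4 s[j]='a': π[4]=1 (border 'a')
j=5 s[j]='d': π[5]=2 (border 'ad')
j=6 s[j]='c': k: 2→0; π[6]=0 (border '')
j=7 s[j]='a': π[7]=1 (border 'a')
j=8 s[j]='c': k: 1→0; π[8]=0 (border '')
j=9 s[j]='d': π[9]=0 (border '')
j=10 s[j]='b': π[10]=0 (border '')
j=11 s[j]='b': π[11]=0 (border '')
j=12 s[j]='d': π[12]=0 (border '')
j=13 s[j]='b': π[13]=0 (border '')
j=14 s[j]='d': π[14]=0 (border '')
j=15 s[j]='c': π[15]=0 (border '')
j=16 s[j]='d': π[16]=0 (border '')
j=17 s[j]='c': π[17]=0 (border '')
j=18 s[j]='c': π[18]=0 (border '')
j=19 s[j]='d': π[19]=0 (border '')
j=20 s[j]='b': π[20]=0 (border '')
j=21 s[j]='c': π[21]=0 (border '')
j=22 s[j]='b': π[22]=0 (border '')
j=23 s[j]='d': π[23]=0 (border '')
j=24 s[j]='a': π[24]=1 (border 'a')
j=25 s[j]='a': k: 1→0; π[25]=1 (border 'a')
j=26 s[j]='a': k: 1→0; π[26]=1 (border 'a')
j=27 s[j]='b': k: 1→0; π[27]=0 (border '')
j=28 s[j]='a': π[28]=1 (border 'a')
j=29 s[j]='b': k: 1→0; π[29]=0 (border '')
j=30 s[j]='b': π[30]=0 (border '')
j=31 s[j]='d': π[31]=0 (border '')
j=32 s[j]='c': π[32]=0 (border '')
j=33 s[j]='d': π[33]=0 (border '')
j=34 s[j]='a': π[34]=1 (border 'a')
j=35 s[j]='c': k: 1→0; π[35]=0 (border '')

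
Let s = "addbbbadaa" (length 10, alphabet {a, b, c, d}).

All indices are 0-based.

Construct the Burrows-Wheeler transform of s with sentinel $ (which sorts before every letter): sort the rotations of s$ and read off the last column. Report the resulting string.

aadb$bbdada

rank  rotation     last
    0  $addbbbadaa  a
    1  a$addbbbada  a
    2  aa$addbbbad  d
    3  adaa$addbbb  b
    4  addbbbadaa$  $
    5  badaa$addbb  b
    6  bbadaa$addb  b
    7  bbbadaa$add  d
    8  daa$addbbba  a
    9  dbbbadaa$ad  d
   10  ddbbbadaa$a  a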